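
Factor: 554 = 2^1*277^1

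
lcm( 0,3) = 0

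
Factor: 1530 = 2^1*3^2*5^1*17^1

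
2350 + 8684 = 11034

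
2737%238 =119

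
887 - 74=813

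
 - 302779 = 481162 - 783941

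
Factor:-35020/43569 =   -  2^2*3^( - 2 )*5^1*17^1*47^( - 1 ) = - 340/423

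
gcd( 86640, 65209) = 1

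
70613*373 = 26338649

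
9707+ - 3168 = 6539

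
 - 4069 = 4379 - 8448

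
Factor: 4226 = 2^1*2113^1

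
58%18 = 4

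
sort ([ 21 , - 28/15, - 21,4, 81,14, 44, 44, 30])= [ - 21, - 28/15, 4,14,21,30,44,44,81 ] 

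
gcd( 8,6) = 2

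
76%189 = 76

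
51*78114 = 3983814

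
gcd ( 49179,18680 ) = 1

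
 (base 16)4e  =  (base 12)66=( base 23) 39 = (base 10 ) 78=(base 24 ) 36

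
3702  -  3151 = 551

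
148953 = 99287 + 49666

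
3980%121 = 108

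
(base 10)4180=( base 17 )e7f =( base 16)1054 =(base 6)31204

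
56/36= 14/9 = 1.56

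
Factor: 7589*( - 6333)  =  -48061137  =  - 3^1*2111^1*7589^1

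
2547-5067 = - 2520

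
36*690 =24840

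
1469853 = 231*6363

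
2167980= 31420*69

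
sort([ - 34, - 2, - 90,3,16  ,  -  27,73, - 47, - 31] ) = [ - 90, - 47, - 34, - 31, - 27,  -  2,3,16, 73] 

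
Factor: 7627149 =3^3*282487^1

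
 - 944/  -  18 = 52+4/9 = 52.44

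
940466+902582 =1843048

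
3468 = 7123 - 3655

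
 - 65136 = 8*( - 8142)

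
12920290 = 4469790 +8450500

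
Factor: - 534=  - 2^1*3^1 *89^1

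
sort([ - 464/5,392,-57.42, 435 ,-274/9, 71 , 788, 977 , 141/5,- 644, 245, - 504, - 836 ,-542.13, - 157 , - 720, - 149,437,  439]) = [ - 836, - 720, - 644, - 542.13, - 504, - 157, - 149, - 464/5, - 57.42, -274/9,141/5, 71, 245,  392,  435, 437,439,788, 977]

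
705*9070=6394350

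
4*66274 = 265096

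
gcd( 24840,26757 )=27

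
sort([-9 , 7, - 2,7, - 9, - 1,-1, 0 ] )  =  [ - 9,-9, - 2,-1,-1, 0, 7,  7]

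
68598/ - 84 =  - 11433/14 = -816.64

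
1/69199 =1/69199 = 0.00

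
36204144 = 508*71268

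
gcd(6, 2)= 2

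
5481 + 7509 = 12990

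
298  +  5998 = 6296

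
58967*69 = 4068723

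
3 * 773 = 2319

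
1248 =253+995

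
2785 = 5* 557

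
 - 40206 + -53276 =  - 93482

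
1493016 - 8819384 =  -7326368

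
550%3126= 550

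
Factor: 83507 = 113^1*739^1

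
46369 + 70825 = 117194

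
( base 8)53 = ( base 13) 34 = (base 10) 43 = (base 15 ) 2d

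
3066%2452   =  614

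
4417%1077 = 109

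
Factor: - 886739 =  - 7^1 *131^1*967^1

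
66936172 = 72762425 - 5826253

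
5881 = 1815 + 4066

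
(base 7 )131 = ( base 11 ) 65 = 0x47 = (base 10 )71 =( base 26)2j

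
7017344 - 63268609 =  -56251265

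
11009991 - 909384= 10100607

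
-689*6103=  - 4204967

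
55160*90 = 4964400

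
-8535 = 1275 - 9810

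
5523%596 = 159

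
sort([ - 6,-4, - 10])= [ - 10,  -  6,-4 ] 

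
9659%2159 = 1023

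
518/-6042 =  - 1 + 2762/3021=- 0.09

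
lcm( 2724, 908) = 2724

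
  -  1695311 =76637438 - 78332749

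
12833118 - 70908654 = - 58075536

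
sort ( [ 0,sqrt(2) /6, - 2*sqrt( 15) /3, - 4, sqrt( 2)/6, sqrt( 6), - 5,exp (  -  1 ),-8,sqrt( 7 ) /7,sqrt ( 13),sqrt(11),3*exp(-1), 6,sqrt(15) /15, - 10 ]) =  [ -10, - 8, - 5, - 4, - 2*sqrt( 15 )/3,0,  sqrt( 2)/6,sqrt( 2 ) /6,sqrt( 15 )/15,exp ( - 1 ),sqrt(7) /7,3*exp( - 1),sqrt(6), sqrt( 11),sqrt( 13),6 ] 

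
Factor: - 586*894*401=-2^2 * 3^1*149^1*293^1*401^1 = -  210077484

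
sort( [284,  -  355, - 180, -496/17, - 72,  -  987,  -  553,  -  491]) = [ - 987, - 553,-491,-355,  -  180, - 72, - 496/17, 284]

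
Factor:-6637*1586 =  - 2^1 * 13^1*61^1 * 6637^1 = - 10526282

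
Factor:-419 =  - 419^1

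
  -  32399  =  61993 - 94392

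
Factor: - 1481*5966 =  - 8835646 = -2^1*19^1*157^1*1481^1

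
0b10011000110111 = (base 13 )45b7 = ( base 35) 7YI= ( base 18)1C39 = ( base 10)9783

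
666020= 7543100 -6877080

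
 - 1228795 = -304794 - 924001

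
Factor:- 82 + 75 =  - 7= - 7^1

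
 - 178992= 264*(-678)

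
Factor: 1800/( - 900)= - 2^1= - 2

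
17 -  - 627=644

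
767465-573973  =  193492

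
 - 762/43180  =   - 1  +  167/170 = - 0.02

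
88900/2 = 44450 = 44450.00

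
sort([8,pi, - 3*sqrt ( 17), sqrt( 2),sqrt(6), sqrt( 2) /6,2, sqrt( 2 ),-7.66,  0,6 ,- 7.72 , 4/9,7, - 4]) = [ - 3*sqrt( 17 ) , - 7.72, -7.66, - 4,0,sqrt( 2)/6,4/9 , sqrt(2 ) , sqrt( 2),2, sqrt( 6 ),pi,6,7,8] 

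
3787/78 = 3787/78=48.55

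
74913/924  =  24971/308 = 81.07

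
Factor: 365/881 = 5^1*73^1 * 881^( - 1) 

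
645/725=129/145 = 0.89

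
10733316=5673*1892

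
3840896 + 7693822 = 11534718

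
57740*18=1039320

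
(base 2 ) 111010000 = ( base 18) 17E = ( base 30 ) fe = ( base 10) 464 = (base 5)3324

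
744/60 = 62/5 = 12.40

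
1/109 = 1/109 = 0.01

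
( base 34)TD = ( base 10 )999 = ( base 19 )2eb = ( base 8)1747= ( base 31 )117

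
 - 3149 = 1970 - 5119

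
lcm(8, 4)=8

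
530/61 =8 + 42/61 = 8.69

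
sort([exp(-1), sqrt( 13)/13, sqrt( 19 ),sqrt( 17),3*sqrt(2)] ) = [sqrt(13)/13,  exp( - 1),  sqrt( 17) , 3 *sqrt(  2),sqrt( 19)]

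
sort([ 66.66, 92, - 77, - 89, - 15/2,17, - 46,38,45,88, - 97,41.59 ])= [ - 97, - 89, - 77, - 46, - 15/2,17,38, 41.59, 45,66.66,88,92 ] 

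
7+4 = 11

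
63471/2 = 31735+1/2  =  31735.50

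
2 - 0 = 2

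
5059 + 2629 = 7688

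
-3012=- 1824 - 1188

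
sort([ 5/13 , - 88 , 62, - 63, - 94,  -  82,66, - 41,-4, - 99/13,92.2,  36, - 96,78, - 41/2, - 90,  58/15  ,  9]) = [-96 , - 94,-90 , - 88, - 82,-63, - 41, - 41/2, - 99/13,-4,5/13, 58/15, 9, 36  ,  62,66,78, 92.2]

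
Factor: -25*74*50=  - 92500= - 2^2*5^4*37^1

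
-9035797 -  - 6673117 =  - 2362680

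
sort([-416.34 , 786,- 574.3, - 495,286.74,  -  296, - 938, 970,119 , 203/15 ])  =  [  -  938, - 574.3, - 495, - 416.34,- 296, 203/15 , 119, 286.74,786, 970]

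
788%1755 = 788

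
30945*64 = 1980480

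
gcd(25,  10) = 5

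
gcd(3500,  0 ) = 3500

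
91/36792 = 13/5256  =  0.00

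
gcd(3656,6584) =8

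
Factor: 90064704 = 2^6 * 3^1 * 43^1* 10909^1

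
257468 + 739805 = 997273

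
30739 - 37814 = - 7075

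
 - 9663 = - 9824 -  - 161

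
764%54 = 8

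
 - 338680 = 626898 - 965578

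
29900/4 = 7475 = 7475.00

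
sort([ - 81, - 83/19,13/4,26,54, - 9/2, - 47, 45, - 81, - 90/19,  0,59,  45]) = [ - 81, - 81 , -47, - 90/19, - 9/2,  -  83/19, 0,  13/4,26,45, 45, 54,59 ] 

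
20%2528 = 20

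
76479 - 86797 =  - 10318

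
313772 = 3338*94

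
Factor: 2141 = 2141^1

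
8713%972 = 937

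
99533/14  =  7109 + 1/2 = 7109.50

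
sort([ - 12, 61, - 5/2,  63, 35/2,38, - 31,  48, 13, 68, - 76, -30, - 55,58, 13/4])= [ - 76, - 55, - 31, - 30 , - 12,- 5/2, 13/4,13, 35/2,38, 48, 58,  61 , 63, 68 ]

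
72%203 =72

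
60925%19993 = 946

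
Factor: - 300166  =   - 2^1*150083^1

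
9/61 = 9/61 = 0.15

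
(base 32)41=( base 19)6f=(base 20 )69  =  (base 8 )201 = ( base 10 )129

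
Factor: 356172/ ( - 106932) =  - 443/133 = - 7^(-1) *19^(-1)*443^1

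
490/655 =98/131 = 0.75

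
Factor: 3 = 3^1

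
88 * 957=84216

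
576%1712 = 576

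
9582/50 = 4791/25 = 191.64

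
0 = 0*6270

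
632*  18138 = 11463216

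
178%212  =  178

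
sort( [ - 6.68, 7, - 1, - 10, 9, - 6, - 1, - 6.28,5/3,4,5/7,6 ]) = [ - 10, - 6.68, - 6.28,-6,  -  1,- 1,5/7,5/3 , 4,  6 , 7, 9 ]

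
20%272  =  20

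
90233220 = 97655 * 924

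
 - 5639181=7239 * ( - 779 ) 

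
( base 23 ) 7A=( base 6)443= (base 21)83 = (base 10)171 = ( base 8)253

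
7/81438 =1/11634 = 0.00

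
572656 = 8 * 71582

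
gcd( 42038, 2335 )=1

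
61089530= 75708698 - 14619168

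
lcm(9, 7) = 63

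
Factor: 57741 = 3^1*19^1*1013^1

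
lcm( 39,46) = 1794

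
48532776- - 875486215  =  924018991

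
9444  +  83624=93068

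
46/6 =23/3=7.67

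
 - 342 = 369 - 711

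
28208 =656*43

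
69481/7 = 9925+6/7 = 9925.86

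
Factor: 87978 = 2^1 *3^1*11^1  *31^1*43^1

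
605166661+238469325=843635986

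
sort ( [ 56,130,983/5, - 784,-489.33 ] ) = [ - 784,-489.33, 56,130, 983/5 ] 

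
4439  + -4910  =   - 471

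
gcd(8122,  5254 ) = 2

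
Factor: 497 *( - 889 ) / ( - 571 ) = 441833/571 = 7^2*71^1*127^1 * 571^(-1 ) 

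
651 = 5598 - 4947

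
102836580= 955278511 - 852441931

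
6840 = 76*90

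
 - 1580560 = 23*( - 68720 )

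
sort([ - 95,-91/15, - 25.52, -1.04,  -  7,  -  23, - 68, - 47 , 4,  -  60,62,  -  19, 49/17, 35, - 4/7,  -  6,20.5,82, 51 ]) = [ - 95,-68, - 60, - 47, - 25.52, - 23,-19,-7, - 91/15,-6, - 1.04, - 4/7,49/17,4,20.5, 35, 51,62, 82 ]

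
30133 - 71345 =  - 41212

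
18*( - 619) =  - 11142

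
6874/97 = 70+ 84/97 = 70.87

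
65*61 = 3965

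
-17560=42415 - 59975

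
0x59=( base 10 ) 89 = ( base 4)1121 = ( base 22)41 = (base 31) 2r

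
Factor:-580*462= - 267960= - 2^3  *3^1*5^1*7^1*11^1*29^1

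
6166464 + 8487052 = 14653516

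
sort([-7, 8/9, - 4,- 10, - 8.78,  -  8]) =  [ - 10,  -  8.78, - 8 ,- 7,-4, 8/9 ] 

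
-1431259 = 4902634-6333893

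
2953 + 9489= 12442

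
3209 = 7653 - 4444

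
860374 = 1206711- 346337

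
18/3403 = 18/3403  =  0.01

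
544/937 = 544/937 = 0.58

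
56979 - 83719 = - 26740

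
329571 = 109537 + 220034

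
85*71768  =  6100280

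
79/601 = 79/601 = 0.13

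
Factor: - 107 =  - 107^1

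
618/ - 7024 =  - 309/3512 = -0.09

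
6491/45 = 144 + 11/45 = 144.24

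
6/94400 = 3/47200 =0.00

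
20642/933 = 20642/933  =  22.12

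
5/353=5/353 = 0.01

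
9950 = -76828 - -86778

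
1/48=1/48 = 0.02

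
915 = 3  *305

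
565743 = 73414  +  492329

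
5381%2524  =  333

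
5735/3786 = 5735/3786 = 1.51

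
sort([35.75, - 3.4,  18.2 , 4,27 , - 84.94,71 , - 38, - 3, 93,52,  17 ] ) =[ - 84.94, - 38,-3.4,-3, 4,  17, 18.2,  27, 35.75, 52,71,93 ] 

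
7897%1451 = 642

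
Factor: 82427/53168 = 2^(-4 )* 139^1*593^1*3323^( - 1)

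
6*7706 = 46236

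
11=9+2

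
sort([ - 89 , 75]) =[ - 89, 75]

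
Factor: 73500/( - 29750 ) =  - 42/17 = -2^1*3^1*7^1 * 17^( - 1 ) 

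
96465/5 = 19293 = 19293.00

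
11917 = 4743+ 7174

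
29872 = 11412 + 18460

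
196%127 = 69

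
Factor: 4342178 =2^1 * 2171089^1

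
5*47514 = 237570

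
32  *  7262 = 232384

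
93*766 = 71238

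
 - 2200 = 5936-8136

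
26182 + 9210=35392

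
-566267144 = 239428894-805696038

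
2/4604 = 1/2302 = 0.00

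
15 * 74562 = 1118430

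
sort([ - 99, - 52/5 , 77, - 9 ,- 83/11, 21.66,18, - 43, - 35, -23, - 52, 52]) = [ - 99,  -  52,-43,-35,-23 , - 52/5, - 9, - 83/11 , 18,  21.66,52, 77]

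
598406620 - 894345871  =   - 295939251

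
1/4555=1/4555 = 0.00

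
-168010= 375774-543784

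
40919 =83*493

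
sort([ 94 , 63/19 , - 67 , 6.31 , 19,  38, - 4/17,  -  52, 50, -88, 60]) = [  -  88,-67,-52, - 4/17,  63/19,6.31,19, 38, 50,60,94]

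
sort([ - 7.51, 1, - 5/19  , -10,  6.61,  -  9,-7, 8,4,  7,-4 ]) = [ - 10, - 9, - 7.51, - 7,  -  4, - 5/19,1 , 4,  6.61,7,8 ]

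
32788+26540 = 59328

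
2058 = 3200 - 1142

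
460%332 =128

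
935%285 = 80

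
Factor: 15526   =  2^1*7^1 * 1109^1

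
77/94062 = 77/94062 = 0.00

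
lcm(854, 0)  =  0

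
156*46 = 7176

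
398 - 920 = -522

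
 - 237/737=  - 237/737 = -0.32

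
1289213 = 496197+793016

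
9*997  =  8973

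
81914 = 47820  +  34094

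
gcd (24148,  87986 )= 2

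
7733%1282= 41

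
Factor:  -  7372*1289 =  - 2^2 * 19^1*97^1*1289^1 = - 9502508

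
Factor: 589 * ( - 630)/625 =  - 2^1* 3^2 *5^ (  -  3 )* 7^1 *19^1*31^1= -74214/125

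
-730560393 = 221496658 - 952057051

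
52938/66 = 802  +  1/11 = 802.09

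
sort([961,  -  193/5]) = [- 193/5, 961]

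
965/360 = 2 + 49/72 =2.68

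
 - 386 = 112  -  498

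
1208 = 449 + 759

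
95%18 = 5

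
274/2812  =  137/1406 = 0.10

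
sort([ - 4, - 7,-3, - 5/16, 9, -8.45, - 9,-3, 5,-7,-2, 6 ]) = [ - 9, - 8.45,-7,-7,-4, - 3 , - 3, - 2, - 5/16,5, 6, 9] 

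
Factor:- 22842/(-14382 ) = 27/17=3^3*17^(-1 )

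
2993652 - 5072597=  -2078945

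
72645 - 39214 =33431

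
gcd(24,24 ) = 24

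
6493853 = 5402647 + 1091206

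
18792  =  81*232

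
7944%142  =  134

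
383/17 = 383/17 = 22.53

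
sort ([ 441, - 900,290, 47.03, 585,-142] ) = [ - 900, - 142,47.03, 290,441,  585]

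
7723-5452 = 2271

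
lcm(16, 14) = 112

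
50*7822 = 391100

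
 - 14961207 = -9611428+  -5349779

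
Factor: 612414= 2^1*3^3*11^1*1031^1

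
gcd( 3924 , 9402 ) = 6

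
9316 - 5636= 3680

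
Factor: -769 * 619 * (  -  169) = 80445859 = 13^2*619^1*769^1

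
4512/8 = 564 = 564.00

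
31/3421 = 31/3421 = 0.01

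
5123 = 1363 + 3760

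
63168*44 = 2779392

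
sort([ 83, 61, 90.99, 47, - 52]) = [ - 52, 47,61, 83,90.99] 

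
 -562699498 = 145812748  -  708512246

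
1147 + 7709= 8856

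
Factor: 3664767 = 3^1*1221589^1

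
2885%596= 501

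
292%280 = 12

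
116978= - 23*( - 5086 ) 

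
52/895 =52/895  =  0.06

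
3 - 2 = 1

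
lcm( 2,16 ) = 16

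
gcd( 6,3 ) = 3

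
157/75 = 2+ 7/75  =  2.09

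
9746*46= 448316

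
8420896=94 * 89584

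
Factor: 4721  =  4721^1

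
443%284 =159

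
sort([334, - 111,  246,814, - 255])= [  -  255, - 111,246,334,814 ] 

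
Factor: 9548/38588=217/877 = 7^1* 31^1*877^( - 1)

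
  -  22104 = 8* ( - 2763)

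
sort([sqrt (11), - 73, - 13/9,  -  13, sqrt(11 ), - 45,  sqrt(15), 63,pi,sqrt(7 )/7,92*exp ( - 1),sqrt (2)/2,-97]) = [ -97, - 73, - 45,  -  13, - 13/9, sqrt(7) /7, sqrt( 2 ) /2,pi,sqrt( 11), sqrt(11 ),sqrt ( 15 ),92* exp (-1),63 ] 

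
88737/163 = 88737/163 = 544.40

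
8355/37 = 225 + 30/37 = 225.81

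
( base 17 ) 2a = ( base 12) 38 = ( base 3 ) 1122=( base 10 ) 44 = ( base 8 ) 54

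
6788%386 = 226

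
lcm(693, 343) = 33957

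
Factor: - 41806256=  - 2^4 * 223^1 * 11717^1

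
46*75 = 3450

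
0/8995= 0 = 0.00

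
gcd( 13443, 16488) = 3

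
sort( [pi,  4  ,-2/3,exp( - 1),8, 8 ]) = [ - 2/3,exp (  -  1),pi, 4, 8 , 8]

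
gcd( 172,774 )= 86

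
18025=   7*2575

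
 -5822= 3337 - 9159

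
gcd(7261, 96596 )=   1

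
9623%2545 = 1988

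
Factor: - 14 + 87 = 73   =  73^1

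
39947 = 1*39947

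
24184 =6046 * 4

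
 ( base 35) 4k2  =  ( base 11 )4233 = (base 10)5602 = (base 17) 1269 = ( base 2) 1010111100010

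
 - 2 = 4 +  - 6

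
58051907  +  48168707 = 106220614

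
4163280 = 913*4560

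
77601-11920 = 65681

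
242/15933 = 242/15933 = 0.02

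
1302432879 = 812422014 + 490010865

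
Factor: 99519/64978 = 2^ ( - 1)*3^1*7^2*53^( - 1 )*613^( - 1 ) *677^1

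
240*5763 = 1383120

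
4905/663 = 7 + 88/221 = 7.40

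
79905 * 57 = 4554585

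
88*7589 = 667832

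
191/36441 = 191/36441 = 0.01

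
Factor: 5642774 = 2^1*23^1*241^1*509^1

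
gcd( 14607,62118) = 9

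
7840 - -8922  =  16762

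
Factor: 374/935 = 2^1*5^(-1) = 2/5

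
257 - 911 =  - 654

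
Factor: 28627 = 28627^1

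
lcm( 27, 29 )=783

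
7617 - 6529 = 1088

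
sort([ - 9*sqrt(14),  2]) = [ - 9*sqrt(  14 ), 2]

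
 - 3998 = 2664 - 6662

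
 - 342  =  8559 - 8901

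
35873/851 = 42 + 131/851 =42.15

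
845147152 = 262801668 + 582345484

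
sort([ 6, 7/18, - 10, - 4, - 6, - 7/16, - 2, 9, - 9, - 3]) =[ - 10, - 9, - 6, - 4, - 3, - 2, - 7/16, 7/18, 6 , 9 ] 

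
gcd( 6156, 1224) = 36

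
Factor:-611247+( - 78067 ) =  - 2^1 * 523^1 * 659^1 = - 689314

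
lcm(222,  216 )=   7992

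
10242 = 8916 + 1326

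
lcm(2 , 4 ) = 4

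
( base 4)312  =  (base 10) 54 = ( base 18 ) 30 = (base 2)110110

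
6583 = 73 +6510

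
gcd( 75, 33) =3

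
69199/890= 77 + 669/890  =  77.75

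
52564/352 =149 + 29/88  =  149.33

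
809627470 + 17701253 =827328723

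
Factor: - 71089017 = - 3^1 * 89^1*181^1*1471^1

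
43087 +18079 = 61166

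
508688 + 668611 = 1177299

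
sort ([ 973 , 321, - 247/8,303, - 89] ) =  [ - 89,  -  247/8, 303 , 321 , 973]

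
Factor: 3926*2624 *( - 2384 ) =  - 2^11*13^1*41^1*149^1*151^1 = - 24559548416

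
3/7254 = 1/2418 = 0.00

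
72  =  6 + 66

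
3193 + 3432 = 6625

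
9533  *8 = 76264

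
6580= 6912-332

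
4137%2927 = 1210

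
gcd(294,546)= 42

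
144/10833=48/3611 = 0.01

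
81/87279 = 27/29093 = 0.00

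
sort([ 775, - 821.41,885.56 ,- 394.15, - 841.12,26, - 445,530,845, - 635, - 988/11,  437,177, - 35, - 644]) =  [-841.12, - 821.41, - 644, - 635, -445 ,-394.15, - 988/11,-35, 26, 177,437,530, 775,845,885.56]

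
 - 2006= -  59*34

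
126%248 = 126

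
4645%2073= 499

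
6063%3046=3017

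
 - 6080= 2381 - 8461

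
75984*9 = 683856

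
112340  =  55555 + 56785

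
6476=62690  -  56214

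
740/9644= 185/2411 = 0.08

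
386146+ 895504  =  1281650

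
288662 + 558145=846807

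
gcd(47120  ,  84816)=9424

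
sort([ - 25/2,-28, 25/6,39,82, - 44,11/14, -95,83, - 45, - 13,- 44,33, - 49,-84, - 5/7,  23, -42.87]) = [ - 95, - 84, - 49, - 45,-44, - 44, - 42.87,-28,  -  13,-25/2,-5/7,11/14,  25/6, 23, 33,39,  82, 83]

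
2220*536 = 1189920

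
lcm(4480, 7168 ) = 35840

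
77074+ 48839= 125913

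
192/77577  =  64/25859 = 0.00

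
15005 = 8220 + 6785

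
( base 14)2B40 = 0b1111000010100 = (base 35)6a0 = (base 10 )7700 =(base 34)6MG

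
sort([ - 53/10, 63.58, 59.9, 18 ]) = [ - 53/10 , 18, 59.9,63.58]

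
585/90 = 6+1/2 = 6.50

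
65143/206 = 65143/206= 316.23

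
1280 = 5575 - 4295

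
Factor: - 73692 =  - 2^2*3^2*23^1 * 89^1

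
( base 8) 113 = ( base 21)3C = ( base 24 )33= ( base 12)63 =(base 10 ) 75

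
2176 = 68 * 32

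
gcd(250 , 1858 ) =2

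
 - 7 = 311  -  318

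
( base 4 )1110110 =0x1514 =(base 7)21506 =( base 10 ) 5396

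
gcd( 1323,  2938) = 1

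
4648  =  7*664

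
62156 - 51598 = 10558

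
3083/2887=1+ 196/2887 = 1.07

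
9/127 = 9/127 =0.07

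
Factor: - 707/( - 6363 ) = 3^( - 2)= 1/9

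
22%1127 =22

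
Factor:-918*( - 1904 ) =2^5*3^3*7^1*17^2=1747872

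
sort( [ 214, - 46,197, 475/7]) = [ - 46,475/7, 197, 214] 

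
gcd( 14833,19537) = 7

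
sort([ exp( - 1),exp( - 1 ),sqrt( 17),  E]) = [ exp( - 1 ),exp(-1),E,sqrt(17) ] 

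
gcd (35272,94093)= 1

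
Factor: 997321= 13^1*76717^1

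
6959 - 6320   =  639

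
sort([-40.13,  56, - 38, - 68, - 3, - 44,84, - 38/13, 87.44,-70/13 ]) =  [ - 68, - 44, - 40.13, - 38, - 70/13, - 3,-38/13,56,84,87.44]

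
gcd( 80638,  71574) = 2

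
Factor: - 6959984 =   -  2^4*23^1*18913^1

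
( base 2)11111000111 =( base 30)26B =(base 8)3707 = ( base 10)1991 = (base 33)1rb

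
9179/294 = 31 + 65/294 = 31.22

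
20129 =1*20129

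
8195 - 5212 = 2983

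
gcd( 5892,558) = 6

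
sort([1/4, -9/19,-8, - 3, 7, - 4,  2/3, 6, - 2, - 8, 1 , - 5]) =[ - 8, - 8,  -  5, - 4, -3, - 2, -9/19, 1/4, 2/3,  1, 6, 7]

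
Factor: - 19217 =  - 11^1*1747^1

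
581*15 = 8715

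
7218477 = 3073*2349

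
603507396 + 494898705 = 1098406101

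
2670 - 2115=555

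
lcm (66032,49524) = 198096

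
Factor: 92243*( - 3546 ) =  - 2^1* 3^2*197^1 * 92243^1  =  - 327093678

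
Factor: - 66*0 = 0=0^1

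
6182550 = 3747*1650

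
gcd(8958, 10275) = 3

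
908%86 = 48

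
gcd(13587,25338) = 3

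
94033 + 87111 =181144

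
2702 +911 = 3613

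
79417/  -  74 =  - 79417/74 = - 1073.20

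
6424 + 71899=78323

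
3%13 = 3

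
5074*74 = 375476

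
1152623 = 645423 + 507200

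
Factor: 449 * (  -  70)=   -  31430=-2^1*5^1*7^1 *449^1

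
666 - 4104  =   - 3438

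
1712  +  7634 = 9346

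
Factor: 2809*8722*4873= 2^1*7^2*11^1*53^2 * 89^1*443^1 = 119388977554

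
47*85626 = 4024422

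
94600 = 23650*4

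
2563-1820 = 743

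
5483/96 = 5483/96 = 57.11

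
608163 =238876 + 369287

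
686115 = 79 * 8685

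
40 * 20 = 800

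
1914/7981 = 1914/7981 = 0.24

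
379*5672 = 2149688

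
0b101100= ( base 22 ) 20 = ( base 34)1a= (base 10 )44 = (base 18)28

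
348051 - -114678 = 462729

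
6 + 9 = 15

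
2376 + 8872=11248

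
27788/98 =283 + 27/49 = 283.55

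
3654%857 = 226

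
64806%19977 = 4875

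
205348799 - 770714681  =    -  565365882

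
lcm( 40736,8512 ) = 570304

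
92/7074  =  46/3537 = 0.01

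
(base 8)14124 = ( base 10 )6228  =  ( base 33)5NO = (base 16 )1854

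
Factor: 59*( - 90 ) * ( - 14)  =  74340 = 2^2*3^2*5^1*7^1 * 59^1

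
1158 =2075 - 917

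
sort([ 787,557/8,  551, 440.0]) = [557/8,440.0,  551, 787]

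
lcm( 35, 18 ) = 630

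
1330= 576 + 754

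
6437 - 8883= - 2446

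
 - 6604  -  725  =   - 7329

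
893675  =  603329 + 290346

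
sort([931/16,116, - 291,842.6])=[ - 291,931/16, 116, 842.6]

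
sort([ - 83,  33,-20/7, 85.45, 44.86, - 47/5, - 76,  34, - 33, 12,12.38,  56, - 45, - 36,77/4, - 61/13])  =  [  -  83, - 76, - 45, - 36, - 33, - 47/5, - 61/13, - 20/7 , 12, 12.38,77/4,33 , 34,44.86, 56, 85.45]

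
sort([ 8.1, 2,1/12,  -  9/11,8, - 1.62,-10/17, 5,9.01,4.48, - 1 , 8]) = [-1.62 ,-1, - 9/11,  -  10/17,  1/12,2,4.48,5, 8,8, 8.1,9.01] 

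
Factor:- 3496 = -2^3  *19^1 *23^1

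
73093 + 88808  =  161901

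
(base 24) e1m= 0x1fae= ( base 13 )38cb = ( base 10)8110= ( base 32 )7TE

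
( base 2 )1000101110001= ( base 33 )43A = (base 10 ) 4465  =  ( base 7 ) 16006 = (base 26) 6FJ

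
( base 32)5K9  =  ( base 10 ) 5769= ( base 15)1A99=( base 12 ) 3409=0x1689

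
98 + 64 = 162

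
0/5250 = 0 =0.00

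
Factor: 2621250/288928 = 1310625/144464 = 2^ ( - 4)*3^2 * 5^4*233^1*9029^( - 1 )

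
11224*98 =1099952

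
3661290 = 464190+3197100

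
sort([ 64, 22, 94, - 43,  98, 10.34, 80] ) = [ - 43,  10.34,22, 64, 80, 94,98 ]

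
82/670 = 41/335 = 0.12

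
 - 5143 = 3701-8844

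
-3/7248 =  - 1 + 2415/2416 = - 0.00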